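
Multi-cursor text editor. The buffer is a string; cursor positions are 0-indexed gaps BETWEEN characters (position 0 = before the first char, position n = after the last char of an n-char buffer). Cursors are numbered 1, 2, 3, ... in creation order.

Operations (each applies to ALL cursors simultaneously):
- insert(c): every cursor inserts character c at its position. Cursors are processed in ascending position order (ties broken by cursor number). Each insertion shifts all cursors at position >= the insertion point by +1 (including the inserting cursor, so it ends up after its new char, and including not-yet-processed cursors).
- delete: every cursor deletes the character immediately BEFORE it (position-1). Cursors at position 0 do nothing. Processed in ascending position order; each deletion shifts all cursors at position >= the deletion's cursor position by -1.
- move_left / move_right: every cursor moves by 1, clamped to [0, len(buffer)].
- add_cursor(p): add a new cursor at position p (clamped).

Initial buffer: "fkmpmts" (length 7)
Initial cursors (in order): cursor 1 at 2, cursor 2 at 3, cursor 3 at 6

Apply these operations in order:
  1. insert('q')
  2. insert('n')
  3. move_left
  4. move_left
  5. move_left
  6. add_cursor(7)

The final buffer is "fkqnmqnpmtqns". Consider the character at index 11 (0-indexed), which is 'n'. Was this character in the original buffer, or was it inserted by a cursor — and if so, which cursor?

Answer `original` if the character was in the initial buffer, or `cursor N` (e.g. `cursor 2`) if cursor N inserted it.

After op 1 (insert('q')): buffer="fkqmqpmtqs" (len 10), cursors c1@3 c2@5 c3@9, authorship ..1.2...3.
After op 2 (insert('n')): buffer="fkqnmqnpmtqns" (len 13), cursors c1@4 c2@7 c3@12, authorship ..11.22...33.
After op 3 (move_left): buffer="fkqnmqnpmtqns" (len 13), cursors c1@3 c2@6 c3@11, authorship ..11.22...33.
After op 4 (move_left): buffer="fkqnmqnpmtqns" (len 13), cursors c1@2 c2@5 c3@10, authorship ..11.22...33.
After op 5 (move_left): buffer="fkqnmqnpmtqns" (len 13), cursors c1@1 c2@4 c3@9, authorship ..11.22...33.
After op 6 (add_cursor(7)): buffer="fkqnmqnpmtqns" (len 13), cursors c1@1 c2@4 c4@7 c3@9, authorship ..11.22...33.
Authorship (.=original, N=cursor N): . . 1 1 . 2 2 . . . 3 3 .
Index 11: author = 3

Answer: cursor 3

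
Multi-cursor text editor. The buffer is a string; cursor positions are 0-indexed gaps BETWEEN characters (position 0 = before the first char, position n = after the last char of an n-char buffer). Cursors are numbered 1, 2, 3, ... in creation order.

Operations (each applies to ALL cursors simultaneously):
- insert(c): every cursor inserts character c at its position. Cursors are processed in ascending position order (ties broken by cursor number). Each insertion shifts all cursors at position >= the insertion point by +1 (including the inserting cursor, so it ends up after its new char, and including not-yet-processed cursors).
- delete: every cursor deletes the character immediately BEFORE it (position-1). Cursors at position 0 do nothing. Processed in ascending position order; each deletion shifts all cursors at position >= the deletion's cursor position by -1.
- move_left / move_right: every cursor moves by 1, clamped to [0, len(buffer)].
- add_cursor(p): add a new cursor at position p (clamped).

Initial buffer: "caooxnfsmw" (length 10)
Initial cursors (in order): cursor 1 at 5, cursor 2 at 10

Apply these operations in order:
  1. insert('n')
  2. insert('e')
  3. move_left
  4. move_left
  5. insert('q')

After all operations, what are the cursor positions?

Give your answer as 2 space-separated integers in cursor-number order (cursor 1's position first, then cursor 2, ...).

After op 1 (insert('n')): buffer="caooxnnfsmwn" (len 12), cursors c1@6 c2@12, authorship .....1.....2
After op 2 (insert('e')): buffer="caooxnenfsmwne" (len 14), cursors c1@7 c2@14, authorship .....11.....22
After op 3 (move_left): buffer="caooxnenfsmwne" (len 14), cursors c1@6 c2@13, authorship .....11.....22
After op 4 (move_left): buffer="caooxnenfsmwne" (len 14), cursors c1@5 c2@12, authorship .....11.....22
After op 5 (insert('q')): buffer="caooxqnenfsmwqne" (len 16), cursors c1@6 c2@14, authorship .....111.....222

Answer: 6 14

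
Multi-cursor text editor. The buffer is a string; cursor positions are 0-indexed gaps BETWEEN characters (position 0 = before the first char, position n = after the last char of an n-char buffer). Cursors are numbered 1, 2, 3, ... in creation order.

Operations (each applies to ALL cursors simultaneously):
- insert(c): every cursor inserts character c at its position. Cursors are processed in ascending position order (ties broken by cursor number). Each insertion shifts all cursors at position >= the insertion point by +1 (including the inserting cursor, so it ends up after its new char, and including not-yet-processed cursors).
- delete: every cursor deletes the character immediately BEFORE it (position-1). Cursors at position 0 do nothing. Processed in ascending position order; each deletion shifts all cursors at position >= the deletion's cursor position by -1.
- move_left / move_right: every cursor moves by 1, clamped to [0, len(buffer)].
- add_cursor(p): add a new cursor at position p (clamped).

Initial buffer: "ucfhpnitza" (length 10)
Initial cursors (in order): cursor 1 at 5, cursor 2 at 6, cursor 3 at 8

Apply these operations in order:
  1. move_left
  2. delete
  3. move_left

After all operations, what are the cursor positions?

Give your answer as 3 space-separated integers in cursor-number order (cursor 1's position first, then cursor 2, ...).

After op 1 (move_left): buffer="ucfhpnitza" (len 10), cursors c1@4 c2@5 c3@7, authorship ..........
After op 2 (delete): buffer="ucfntza" (len 7), cursors c1@3 c2@3 c3@4, authorship .......
After op 3 (move_left): buffer="ucfntza" (len 7), cursors c1@2 c2@2 c3@3, authorship .......

Answer: 2 2 3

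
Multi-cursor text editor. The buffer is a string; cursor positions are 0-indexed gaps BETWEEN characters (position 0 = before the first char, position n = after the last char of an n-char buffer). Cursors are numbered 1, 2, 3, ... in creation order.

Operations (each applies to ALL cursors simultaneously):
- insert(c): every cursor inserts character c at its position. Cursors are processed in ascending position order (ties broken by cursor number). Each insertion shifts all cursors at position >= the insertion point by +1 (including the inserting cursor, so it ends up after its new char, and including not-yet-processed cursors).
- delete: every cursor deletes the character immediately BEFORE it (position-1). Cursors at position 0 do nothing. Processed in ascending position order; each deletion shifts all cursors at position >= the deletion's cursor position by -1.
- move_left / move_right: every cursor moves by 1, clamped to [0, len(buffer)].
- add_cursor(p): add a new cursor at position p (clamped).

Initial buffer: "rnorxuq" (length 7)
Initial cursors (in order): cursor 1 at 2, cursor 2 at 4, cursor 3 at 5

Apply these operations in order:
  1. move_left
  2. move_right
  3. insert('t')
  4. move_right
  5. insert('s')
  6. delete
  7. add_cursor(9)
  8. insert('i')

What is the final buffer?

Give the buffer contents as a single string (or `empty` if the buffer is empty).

Answer: rntoirtxituiiq

Derivation:
After op 1 (move_left): buffer="rnorxuq" (len 7), cursors c1@1 c2@3 c3@4, authorship .......
After op 2 (move_right): buffer="rnorxuq" (len 7), cursors c1@2 c2@4 c3@5, authorship .......
After op 3 (insert('t')): buffer="rntortxtuq" (len 10), cursors c1@3 c2@6 c3@8, authorship ..1..2.3..
After op 4 (move_right): buffer="rntortxtuq" (len 10), cursors c1@4 c2@7 c3@9, authorship ..1..2.3..
After op 5 (insert('s')): buffer="rntosrtxstusq" (len 13), cursors c1@5 c2@9 c3@12, authorship ..1.1.2.23.3.
After op 6 (delete): buffer="rntortxtuq" (len 10), cursors c1@4 c2@7 c3@9, authorship ..1..2.3..
After op 7 (add_cursor(9)): buffer="rntortxtuq" (len 10), cursors c1@4 c2@7 c3@9 c4@9, authorship ..1..2.3..
After op 8 (insert('i')): buffer="rntoirtxituiiq" (len 14), cursors c1@5 c2@9 c3@13 c4@13, authorship ..1.1.2.23.34.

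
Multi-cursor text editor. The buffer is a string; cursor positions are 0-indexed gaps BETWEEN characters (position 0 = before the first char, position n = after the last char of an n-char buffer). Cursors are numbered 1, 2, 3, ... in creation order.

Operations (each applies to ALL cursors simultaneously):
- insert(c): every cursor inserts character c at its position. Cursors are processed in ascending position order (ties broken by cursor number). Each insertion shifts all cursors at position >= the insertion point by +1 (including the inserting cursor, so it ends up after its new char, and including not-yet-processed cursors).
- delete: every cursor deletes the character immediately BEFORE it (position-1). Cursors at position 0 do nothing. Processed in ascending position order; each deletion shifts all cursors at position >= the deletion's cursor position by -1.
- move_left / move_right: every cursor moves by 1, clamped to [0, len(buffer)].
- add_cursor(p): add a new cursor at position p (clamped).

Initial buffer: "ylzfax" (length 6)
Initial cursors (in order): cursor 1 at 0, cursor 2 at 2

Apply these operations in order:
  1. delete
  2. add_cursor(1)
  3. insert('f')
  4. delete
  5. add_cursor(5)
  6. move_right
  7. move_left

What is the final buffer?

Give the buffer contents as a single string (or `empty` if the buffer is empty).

Answer: yzfax

Derivation:
After op 1 (delete): buffer="yzfax" (len 5), cursors c1@0 c2@1, authorship .....
After op 2 (add_cursor(1)): buffer="yzfax" (len 5), cursors c1@0 c2@1 c3@1, authorship .....
After op 3 (insert('f')): buffer="fyffzfax" (len 8), cursors c1@1 c2@4 c3@4, authorship 1.23....
After op 4 (delete): buffer="yzfax" (len 5), cursors c1@0 c2@1 c3@1, authorship .....
After op 5 (add_cursor(5)): buffer="yzfax" (len 5), cursors c1@0 c2@1 c3@1 c4@5, authorship .....
After op 6 (move_right): buffer="yzfax" (len 5), cursors c1@1 c2@2 c3@2 c4@5, authorship .....
After op 7 (move_left): buffer="yzfax" (len 5), cursors c1@0 c2@1 c3@1 c4@4, authorship .....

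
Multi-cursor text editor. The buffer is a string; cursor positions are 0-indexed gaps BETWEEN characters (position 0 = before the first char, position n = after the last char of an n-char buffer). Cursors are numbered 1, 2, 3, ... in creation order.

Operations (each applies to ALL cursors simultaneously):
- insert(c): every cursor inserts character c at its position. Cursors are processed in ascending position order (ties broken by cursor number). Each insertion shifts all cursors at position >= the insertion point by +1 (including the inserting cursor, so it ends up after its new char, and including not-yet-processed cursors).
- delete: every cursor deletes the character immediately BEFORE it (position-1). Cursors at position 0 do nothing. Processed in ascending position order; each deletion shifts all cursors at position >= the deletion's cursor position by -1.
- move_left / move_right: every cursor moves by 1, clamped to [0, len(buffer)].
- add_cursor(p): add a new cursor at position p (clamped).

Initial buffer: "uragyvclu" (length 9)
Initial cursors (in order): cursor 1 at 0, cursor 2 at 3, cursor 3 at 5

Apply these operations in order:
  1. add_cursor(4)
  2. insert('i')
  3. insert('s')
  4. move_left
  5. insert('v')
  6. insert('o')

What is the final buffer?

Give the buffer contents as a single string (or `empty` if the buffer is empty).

After op 1 (add_cursor(4)): buffer="uragyvclu" (len 9), cursors c1@0 c2@3 c4@4 c3@5, authorship .........
After op 2 (insert('i')): buffer="iuraigiyivclu" (len 13), cursors c1@1 c2@5 c4@7 c3@9, authorship 1...2.4.3....
After op 3 (insert('s')): buffer="isuraisgisyisvclu" (len 17), cursors c1@2 c2@7 c4@10 c3@13, authorship 11...22.44.33....
After op 4 (move_left): buffer="isuraisgisyisvclu" (len 17), cursors c1@1 c2@6 c4@9 c3@12, authorship 11...22.44.33....
After op 5 (insert('v')): buffer="ivsuraivsgivsyivsvclu" (len 21), cursors c1@2 c2@8 c4@12 c3@16, authorship 111...222.444.333....
After op 6 (insert('o')): buffer="ivosuraivosgivosyivosvclu" (len 25), cursors c1@3 c2@10 c4@15 c3@20, authorship 1111...2222.4444.3333....

Answer: ivosuraivosgivosyivosvclu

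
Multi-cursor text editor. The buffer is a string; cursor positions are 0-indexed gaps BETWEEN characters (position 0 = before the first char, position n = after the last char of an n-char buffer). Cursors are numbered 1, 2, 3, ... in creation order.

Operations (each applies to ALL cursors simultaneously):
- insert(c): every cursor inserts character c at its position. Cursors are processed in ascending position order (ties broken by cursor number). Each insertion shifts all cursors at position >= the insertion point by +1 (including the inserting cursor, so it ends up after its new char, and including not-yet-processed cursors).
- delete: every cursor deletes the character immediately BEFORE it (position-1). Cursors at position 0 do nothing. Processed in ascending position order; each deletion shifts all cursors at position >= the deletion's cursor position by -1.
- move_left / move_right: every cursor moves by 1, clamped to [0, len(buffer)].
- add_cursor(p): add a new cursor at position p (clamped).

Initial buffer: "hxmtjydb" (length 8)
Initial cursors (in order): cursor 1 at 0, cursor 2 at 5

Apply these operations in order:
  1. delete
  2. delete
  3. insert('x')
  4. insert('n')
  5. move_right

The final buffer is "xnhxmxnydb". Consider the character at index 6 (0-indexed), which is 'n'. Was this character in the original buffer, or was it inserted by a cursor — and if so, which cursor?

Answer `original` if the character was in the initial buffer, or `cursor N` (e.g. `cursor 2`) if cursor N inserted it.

After op 1 (delete): buffer="hxmtydb" (len 7), cursors c1@0 c2@4, authorship .......
After op 2 (delete): buffer="hxmydb" (len 6), cursors c1@0 c2@3, authorship ......
After op 3 (insert('x')): buffer="xhxmxydb" (len 8), cursors c1@1 c2@5, authorship 1...2...
After op 4 (insert('n')): buffer="xnhxmxnydb" (len 10), cursors c1@2 c2@7, authorship 11...22...
After op 5 (move_right): buffer="xnhxmxnydb" (len 10), cursors c1@3 c2@8, authorship 11...22...
Authorship (.=original, N=cursor N): 1 1 . . . 2 2 . . .
Index 6: author = 2

Answer: cursor 2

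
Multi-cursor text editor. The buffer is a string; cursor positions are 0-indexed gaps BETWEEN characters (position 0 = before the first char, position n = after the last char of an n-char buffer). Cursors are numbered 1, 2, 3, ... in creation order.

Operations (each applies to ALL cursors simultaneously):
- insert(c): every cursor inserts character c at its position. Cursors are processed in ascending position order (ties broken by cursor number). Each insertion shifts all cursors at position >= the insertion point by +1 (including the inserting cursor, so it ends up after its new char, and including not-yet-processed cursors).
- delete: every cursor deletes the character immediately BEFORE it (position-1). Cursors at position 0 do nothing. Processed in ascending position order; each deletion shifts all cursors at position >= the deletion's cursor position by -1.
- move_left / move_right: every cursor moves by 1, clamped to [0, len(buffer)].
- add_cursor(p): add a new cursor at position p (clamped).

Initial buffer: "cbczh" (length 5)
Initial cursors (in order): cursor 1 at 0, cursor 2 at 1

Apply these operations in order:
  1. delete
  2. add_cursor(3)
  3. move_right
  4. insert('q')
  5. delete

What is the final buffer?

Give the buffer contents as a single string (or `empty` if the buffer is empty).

Answer: bczh

Derivation:
After op 1 (delete): buffer="bczh" (len 4), cursors c1@0 c2@0, authorship ....
After op 2 (add_cursor(3)): buffer="bczh" (len 4), cursors c1@0 c2@0 c3@3, authorship ....
After op 3 (move_right): buffer="bczh" (len 4), cursors c1@1 c2@1 c3@4, authorship ....
After op 4 (insert('q')): buffer="bqqczhq" (len 7), cursors c1@3 c2@3 c3@7, authorship .12...3
After op 5 (delete): buffer="bczh" (len 4), cursors c1@1 c2@1 c3@4, authorship ....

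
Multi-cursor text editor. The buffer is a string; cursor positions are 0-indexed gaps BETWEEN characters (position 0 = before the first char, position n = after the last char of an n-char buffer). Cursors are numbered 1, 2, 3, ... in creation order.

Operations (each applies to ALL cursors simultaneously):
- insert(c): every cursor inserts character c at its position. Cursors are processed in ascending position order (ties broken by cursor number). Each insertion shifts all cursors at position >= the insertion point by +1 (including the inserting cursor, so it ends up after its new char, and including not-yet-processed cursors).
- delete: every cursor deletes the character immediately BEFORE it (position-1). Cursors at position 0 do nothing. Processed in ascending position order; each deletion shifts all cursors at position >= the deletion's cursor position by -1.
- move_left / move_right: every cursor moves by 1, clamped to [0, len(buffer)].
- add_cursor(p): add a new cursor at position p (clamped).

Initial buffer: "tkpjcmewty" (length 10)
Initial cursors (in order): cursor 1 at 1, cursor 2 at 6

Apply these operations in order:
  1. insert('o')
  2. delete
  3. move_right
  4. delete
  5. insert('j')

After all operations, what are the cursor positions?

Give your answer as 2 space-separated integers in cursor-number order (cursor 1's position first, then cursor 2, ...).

After op 1 (insert('o')): buffer="tokpjcmoewty" (len 12), cursors c1@2 c2@8, authorship .1.....2....
After op 2 (delete): buffer="tkpjcmewty" (len 10), cursors c1@1 c2@6, authorship ..........
After op 3 (move_right): buffer="tkpjcmewty" (len 10), cursors c1@2 c2@7, authorship ..........
After op 4 (delete): buffer="tpjcmwty" (len 8), cursors c1@1 c2@5, authorship ........
After op 5 (insert('j')): buffer="tjpjcmjwty" (len 10), cursors c1@2 c2@7, authorship .1....2...

Answer: 2 7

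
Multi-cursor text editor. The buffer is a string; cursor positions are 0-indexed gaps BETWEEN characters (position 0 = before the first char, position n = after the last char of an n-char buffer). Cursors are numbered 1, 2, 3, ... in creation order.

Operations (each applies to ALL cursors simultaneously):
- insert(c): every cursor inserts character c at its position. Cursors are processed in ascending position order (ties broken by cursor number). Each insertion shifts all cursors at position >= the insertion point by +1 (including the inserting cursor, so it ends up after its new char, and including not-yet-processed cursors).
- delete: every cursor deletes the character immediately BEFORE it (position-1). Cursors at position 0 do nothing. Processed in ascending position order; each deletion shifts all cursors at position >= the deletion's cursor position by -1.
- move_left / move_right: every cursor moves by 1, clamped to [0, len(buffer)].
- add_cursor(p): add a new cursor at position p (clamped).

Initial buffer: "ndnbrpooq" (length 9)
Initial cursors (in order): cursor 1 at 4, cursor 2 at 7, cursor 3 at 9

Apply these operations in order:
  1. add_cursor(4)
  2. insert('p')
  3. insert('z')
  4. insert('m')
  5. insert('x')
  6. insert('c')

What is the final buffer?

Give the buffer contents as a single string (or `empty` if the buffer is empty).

Answer: ndnbppzzmmxxccrpopzmxcoqpzmxc

Derivation:
After op 1 (add_cursor(4)): buffer="ndnbrpooq" (len 9), cursors c1@4 c4@4 c2@7 c3@9, authorship .........
After op 2 (insert('p')): buffer="ndnbpprpopoqp" (len 13), cursors c1@6 c4@6 c2@10 c3@13, authorship ....14...2..3
After op 3 (insert('z')): buffer="ndnbppzzrpopzoqpz" (len 17), cursors c1@8 c4@8 c2@13 c3@17, authorship ....1414...22..33
After op 4 (insert('m')): buffer="ndnbppzzmmrpopzmoqpzm" (len 21), cursors c1@10 c4@10 c2@16 c3@21, authorship ....141414...222..333
After op 5 (insert('x')): buffer="ndnbppzzmmxxrpopzmxoqpzmx" (len 25), cursors c1@12 c4@12 c2@19 c3@25, authorship ....14141414...2222..3333
After op 6 (insert('c')): buffer="ndnbppzzmmxxccrpopzmxcoqpzmxc" (len 29), cursors c1@14 c4@14 c2@22 c3@29, authorship ....1414141414...22222..33333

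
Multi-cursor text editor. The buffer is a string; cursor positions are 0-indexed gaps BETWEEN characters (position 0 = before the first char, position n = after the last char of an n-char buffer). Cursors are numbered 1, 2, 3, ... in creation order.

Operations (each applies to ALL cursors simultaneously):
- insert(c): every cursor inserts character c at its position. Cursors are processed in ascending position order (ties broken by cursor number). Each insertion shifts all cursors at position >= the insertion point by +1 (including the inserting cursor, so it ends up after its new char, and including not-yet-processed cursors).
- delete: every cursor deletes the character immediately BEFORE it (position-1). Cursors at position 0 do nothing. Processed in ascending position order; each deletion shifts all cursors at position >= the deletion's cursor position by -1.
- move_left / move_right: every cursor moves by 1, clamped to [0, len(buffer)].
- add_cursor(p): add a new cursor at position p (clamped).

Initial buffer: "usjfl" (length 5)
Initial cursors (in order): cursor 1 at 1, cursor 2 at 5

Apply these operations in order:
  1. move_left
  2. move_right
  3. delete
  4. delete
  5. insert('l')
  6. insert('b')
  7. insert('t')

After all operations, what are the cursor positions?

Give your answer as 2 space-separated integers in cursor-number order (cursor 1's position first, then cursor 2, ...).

Answer: 3 8

Derivation:
After op 1 (move_left): buffer="usjfl" (len 5), cursors c1@0 c2@4, authorship .....
After op 2 (move_right): buffer="usjfl" (len 5), cursors c1@1 c2@5, authorship .....
After op 3 (delete): buffer="sjf" (len 3), cursors c1@0 c2@3, authorship ...
After op 4 (delete): buffer="sj" (len 2), cursors c1@0 c2@2, authorship ..
After op 5 (insert('l')): buffer="lsjl" (len 4), cursors c1@1 c2@4, authorship 1..2
After op 6 (insert('b')): buffer="lbsjlb" (len 6), cursors c1@2 c2@6, authorship 11..22
After op 7 (insert('t')): buffer="lbtsjlbt" (len 8), cursors c1@3 c2@8, authorship 111..222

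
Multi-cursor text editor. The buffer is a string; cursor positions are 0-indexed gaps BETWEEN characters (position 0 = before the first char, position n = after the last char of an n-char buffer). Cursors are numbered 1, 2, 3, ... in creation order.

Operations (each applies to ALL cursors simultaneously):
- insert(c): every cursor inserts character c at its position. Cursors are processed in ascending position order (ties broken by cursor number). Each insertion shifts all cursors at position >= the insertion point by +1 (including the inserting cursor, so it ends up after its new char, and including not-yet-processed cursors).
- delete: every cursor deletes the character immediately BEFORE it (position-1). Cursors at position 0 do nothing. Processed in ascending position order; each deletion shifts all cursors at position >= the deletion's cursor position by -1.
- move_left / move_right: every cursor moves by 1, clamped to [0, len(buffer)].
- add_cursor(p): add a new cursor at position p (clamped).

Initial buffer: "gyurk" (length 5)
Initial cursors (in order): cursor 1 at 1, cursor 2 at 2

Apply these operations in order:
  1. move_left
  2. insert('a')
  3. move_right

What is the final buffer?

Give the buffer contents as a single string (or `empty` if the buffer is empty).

Answer: agayurk

Derivation:
After op 1 (move_left): buffer="gyurk" (len 5), cursors c1@0 c2@1, authorship .....
After op 2 (insert('a')): buffer="agayurk" (len 7), cursors c1@1 c2@3, authorship 1.2....
After op 3 (move_right): buffer="agayurk" (len 7), cursors c1@2 c2@4, authorship 1.2....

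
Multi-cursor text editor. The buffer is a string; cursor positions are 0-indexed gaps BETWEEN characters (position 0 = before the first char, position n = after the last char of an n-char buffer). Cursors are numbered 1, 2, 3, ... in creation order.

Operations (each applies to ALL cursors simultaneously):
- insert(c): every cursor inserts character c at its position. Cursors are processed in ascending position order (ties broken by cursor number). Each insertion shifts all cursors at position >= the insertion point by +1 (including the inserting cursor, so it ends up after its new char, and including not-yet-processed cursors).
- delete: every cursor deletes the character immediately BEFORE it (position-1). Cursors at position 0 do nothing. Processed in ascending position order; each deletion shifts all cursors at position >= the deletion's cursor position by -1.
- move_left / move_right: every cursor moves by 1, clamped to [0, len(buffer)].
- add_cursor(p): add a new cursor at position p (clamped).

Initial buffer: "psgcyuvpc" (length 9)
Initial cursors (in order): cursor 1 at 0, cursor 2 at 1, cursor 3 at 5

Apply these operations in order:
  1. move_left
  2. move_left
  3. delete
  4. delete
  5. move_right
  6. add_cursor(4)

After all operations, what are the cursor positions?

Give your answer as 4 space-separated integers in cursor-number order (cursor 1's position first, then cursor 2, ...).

After op 1 (move_left): buffer="psgcyuvpc" (len 9), cursors c1@0 c2@0 c3@4, authorship .........
After op 2 (move_left): buffer="psgcyuvpc" (len 9), cursors c1@0 c2@0 c3@3, authorship .........
After op 3 (delete): buffer="pscyuvpc" (len 8), cursors c1@0 c2@0 c3@2, authorship ........
After op 4 (delete): buffer="pcyuvpc" (len 7), cursors c1@0 c2@0 c3@1, authorship .......
After op 5 (move_right): buffer="pcyuvpc" (len 7), cursors c1@1 c2@1 c3@2, authorship .......
After op 6 (add_cursor(4)): buffer="pcyuvpc" (len 7), cursors c1@1 c2@1 c3@2 c4@4, authorship .......

Answer: 1 1 2 4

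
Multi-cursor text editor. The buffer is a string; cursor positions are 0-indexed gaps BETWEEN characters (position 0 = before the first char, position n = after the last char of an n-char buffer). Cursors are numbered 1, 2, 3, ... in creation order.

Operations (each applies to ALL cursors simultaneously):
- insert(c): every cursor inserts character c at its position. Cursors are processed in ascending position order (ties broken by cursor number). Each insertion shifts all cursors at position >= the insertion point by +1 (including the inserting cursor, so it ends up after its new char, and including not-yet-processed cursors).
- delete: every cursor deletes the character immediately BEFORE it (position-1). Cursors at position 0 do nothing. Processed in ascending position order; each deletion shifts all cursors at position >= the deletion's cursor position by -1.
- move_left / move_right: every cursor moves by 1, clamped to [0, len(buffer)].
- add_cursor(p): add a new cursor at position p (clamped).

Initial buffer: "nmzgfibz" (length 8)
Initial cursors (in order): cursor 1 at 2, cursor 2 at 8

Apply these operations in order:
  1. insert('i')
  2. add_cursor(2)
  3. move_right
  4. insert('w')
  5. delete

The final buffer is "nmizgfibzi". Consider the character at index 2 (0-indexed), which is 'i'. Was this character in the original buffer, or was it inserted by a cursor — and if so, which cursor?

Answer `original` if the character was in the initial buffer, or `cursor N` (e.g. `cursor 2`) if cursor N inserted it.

Answer: cursor 1

Derivation:
After op 1 (insert('i')): buffer="nmizgfibzi" (len 10), cursors c1@3 c2@10, authorship ..1......2
After op 2 (add_cursor(2)): buffer="nmizgfibzi" (len 10), cursors c3@2 c1@3 c2@10, authorship ..1......2
After op 3 (move_right): buffer="nmizgfibzi" (len 10), cursors c3@3 c1@4 c2@10, authorship ..1......2
After op 4 (insert('w')): buffer="nmiwzwgfibziw" (len 13), cursors c3@4 c1@6 c2@13, authorship ..13.1.....22
After op 5 (delete): buffer="nmizgfibzi" (len 10), cursors c3@3 c1@4 c2@10, authorship ..1......2
Authorship (.=original, N=cursor N): . . 1 . . . . . . 2
Index 2: author = 1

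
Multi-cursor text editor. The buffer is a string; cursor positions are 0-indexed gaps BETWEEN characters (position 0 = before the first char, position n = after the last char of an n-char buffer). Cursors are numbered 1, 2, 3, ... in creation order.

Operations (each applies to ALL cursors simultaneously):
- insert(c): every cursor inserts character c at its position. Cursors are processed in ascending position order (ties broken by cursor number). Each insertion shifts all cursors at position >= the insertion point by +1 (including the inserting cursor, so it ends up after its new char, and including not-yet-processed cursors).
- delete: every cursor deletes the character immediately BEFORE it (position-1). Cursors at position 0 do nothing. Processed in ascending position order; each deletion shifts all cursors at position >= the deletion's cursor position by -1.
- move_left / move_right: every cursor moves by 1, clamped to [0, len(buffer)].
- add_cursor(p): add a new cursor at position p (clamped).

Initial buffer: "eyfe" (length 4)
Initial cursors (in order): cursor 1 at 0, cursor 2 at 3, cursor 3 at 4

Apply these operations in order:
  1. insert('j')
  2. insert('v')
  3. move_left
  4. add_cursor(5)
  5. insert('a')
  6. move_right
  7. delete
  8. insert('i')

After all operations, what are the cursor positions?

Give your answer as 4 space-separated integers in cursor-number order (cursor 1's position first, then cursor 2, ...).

Answer: 3 10 14 8

Derivation:
After op 1 (insert('j')): buffer="jeyfjej" (len 7), cursors c1@1 c2@5 c3@7, authorship 1...2.3
After op 2 (insert('v')): buffer="jveyfjvejv" (len 10), cursors c1@2 c2@7 c3@10, authorship 11...22.33
After op 3 (move_left): buffer="jveyfjvejv" (len 10), cursors c1@1 c2@6 c3@9, authorship 11...22.33
After op 4 (add_cursor(5)): buffer="jveyfjvejv" (len 10), cursors c1@1 c4@5 c2@6 c3@9, authorship 11...22.33
After op 5 (insert('a')): buffer="javeyfajavejav" (len 14), cursors c1@2 c4@7 c2@9 c3@13, authorship 111...4222.333
After op 6 (move_right): buffer="javeyfajavejav" (len 14), cursors c1@3 c4@8 c2@10 c3@14, authorship 111...4222.333
After op 7 (delete): buffer="jaeyfaaeja" (len 10), cursors c1@2 c4@6 c2@7 c3@10, authorship 11...42.33
After op 8 (insert('i')): buffer="jaieyfaiaiejai" (len 14), cursors c1@3 c4@8 c2@10 c3@14, authorship 111...4422.333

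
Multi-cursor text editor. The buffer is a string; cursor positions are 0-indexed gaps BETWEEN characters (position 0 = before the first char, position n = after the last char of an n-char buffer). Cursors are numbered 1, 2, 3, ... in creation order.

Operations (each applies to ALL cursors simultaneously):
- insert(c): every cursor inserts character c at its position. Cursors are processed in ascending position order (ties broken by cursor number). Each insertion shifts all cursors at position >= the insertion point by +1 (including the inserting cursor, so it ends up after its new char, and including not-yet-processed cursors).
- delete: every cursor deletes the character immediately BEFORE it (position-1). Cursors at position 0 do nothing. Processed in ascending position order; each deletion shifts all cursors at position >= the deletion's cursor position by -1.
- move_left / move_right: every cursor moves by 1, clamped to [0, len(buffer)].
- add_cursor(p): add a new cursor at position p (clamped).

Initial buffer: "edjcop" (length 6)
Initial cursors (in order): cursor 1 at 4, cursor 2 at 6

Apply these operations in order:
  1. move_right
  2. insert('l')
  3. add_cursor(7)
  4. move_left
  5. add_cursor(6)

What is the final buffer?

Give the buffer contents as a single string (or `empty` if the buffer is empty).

Answer: edjcolpl

Derivation:
After op 1 (move_right): buffer="edjcop" (len 6), cursors c1@5 c2@6, authorship ......
After op 2 (insert('l')): buffer="edjcolpl" (len 8), cursors c1@6 c2@8, authorship .....1.2
After op 3 (add_cursor(7)): buffer="edjcolpl" (len 8), cursors c1@6 c3@7 c2@8, authorship .....1.2
After op 4 (move_left): buffer="edjcolpl" (len 8), cursors c1@5 c3@6 c2@7, authorship .....1.2
After op 5 (add_cursor(6)): buffer="edjcolpl" (len 8), cursors c1@5 c3@6 c4@6 c2@7, authorship .....1.2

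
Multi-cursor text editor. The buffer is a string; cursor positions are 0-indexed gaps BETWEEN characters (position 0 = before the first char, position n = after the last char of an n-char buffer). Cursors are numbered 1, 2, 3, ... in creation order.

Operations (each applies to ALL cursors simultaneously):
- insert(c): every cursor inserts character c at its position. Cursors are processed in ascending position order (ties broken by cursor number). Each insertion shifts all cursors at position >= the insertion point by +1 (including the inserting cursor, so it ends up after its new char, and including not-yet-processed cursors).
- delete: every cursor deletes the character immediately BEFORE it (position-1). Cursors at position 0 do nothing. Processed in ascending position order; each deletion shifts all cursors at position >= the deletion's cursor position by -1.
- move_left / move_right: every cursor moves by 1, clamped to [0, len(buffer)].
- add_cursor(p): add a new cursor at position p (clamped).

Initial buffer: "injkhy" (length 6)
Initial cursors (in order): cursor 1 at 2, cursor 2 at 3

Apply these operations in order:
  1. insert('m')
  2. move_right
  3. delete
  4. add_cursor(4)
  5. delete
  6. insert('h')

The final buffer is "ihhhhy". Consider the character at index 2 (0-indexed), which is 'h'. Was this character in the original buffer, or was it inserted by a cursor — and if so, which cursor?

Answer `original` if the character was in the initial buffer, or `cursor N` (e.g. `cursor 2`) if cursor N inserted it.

Answer: cursor 2

Derivation:
After op 1 (insert('m')): buffer="inmjmkhy" (len 8), cursors c1@3 c2@5, authorship ..1.2...
After op 2 (move_right): buffer="inmjmkhy" (len 8), cursors c1@4 c2@6, authorship ..1.2...
After op 3 (delete): buffer="inmmhy" (len 6), cursors c1@3 c2@4, authorship ..12..
After op 4 (add_cursor(4)): buffer="inmmhy" (len 6), cursors c1@3 c2@4 c3@4, authorship ..12..
After op 5 (delete): buffer="ihy" (len 3), cursors c1@1 c2@1 c3@1, authorship ...
After op 6 (insert('h')): buffer="ihhhhy" (len 6), cursors c1@4 c2@4 c3@4, authorship .123..
Authorship (.=original, N=cursor N): . 1 2 3 . .
Index 2: author = 2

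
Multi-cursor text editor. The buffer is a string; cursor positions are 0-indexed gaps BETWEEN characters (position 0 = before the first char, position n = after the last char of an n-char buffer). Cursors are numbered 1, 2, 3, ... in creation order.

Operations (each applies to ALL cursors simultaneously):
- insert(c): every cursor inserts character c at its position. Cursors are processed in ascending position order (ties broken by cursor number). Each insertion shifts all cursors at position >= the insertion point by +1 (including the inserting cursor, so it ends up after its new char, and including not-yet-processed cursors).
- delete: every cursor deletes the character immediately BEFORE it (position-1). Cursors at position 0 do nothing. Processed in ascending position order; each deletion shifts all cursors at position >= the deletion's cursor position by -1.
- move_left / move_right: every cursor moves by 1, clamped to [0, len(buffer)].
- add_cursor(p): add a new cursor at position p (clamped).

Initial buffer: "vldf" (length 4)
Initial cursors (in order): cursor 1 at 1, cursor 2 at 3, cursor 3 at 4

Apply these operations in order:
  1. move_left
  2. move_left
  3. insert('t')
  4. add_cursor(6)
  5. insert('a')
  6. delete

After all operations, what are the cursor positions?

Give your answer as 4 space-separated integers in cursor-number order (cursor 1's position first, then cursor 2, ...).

After op 1 (move_left): buffer="vldf" (len 4), cursors c1@0 c2@2 c3@3, authorship ....
After op 2 (move_left): buffer="vldf" (len 4), cursors c1@0 c2@1 c3@2, authorship ....
After op 3 (insert('t')): buffer="tvtltdf" (len 7), cursors c1@1 c2@3 c3@5, authorship 1.2.3..
After op 4 (add_cursor(6)): buffer="tvtltdf" (len 7), cursors c1@1 c2@3 c3@5 c4@6, authorship 1.2.3..
After op 5 (insert('a')): buffer="tavtaltadaf" (len 11), cursors c1@2 c2@5 c3@8 c4@10, authorship 11.22.33.4.
After op 6 (delete): buffer="tvtltdf" (len 7), cursors c1@1 c2@3 c3@5 c4@6, authorship 1.2.3..

Answer: 1 3 5 6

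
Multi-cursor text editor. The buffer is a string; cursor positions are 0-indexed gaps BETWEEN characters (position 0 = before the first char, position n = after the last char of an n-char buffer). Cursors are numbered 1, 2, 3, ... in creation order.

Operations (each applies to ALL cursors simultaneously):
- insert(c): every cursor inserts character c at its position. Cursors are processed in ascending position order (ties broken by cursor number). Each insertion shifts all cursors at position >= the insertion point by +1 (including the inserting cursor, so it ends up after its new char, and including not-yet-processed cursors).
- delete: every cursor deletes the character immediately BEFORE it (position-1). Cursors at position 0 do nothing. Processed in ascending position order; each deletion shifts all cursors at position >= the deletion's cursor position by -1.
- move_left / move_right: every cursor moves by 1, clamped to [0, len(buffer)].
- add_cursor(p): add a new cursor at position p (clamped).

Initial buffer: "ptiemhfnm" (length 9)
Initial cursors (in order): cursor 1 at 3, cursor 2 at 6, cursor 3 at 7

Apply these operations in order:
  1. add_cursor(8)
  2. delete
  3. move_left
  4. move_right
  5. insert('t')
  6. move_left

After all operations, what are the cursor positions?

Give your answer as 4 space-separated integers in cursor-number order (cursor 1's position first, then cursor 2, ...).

Answer: 2 7 7 7

Derivation:
After op 1 (add_cursor(8)): buffer="ptiemhfnm" (len 9), cursors c1@3 c2@6 c3@7 c4@8, authorship .........
After op 2 (delete): buffer="ptemm" (len 5), cursors c1@2 c2@4 c3@4 c4@4, authorship .....
After op 3 (move_left): buffer="ptemm" (len 5), cursors c1@1 c2@3 c3@3 c4@3, authorship .....
After op 4 (move_right): buffer="ptemm" (len 5), cursors c1@2 c2@4 c3@4 c4@4, authorship .....
After op 5 (insert('t')): buffer="pttemtttm" (len 9), cursors c1@3 c2@8 c3@8 c4@8, authorship ..1..234.
After op 6 (move_left): buffer="pttemtttm" (len 9), cursors c1@2 c2@7 c3@7 c4@7, authorship ..1..234.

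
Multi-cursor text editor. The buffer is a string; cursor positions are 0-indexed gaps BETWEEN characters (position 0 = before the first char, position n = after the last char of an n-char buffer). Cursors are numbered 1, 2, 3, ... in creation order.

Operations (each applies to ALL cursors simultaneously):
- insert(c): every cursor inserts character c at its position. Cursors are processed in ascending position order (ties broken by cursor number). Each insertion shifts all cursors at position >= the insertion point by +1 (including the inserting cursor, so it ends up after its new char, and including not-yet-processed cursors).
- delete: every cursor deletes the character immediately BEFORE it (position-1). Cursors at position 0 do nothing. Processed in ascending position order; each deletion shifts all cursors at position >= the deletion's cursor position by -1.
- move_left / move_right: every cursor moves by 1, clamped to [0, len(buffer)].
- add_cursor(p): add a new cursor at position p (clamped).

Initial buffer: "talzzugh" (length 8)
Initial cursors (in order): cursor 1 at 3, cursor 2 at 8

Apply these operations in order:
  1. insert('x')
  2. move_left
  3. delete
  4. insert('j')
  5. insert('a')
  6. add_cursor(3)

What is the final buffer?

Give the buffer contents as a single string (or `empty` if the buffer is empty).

After op 1 (insert('x')): buffer="talxzzughx" (len 10), cursors c1@4 c2@10, authorship ...1.....2
After op 2 (move_left): buffer="talxzzughx" (len 10), cursors c1@3 c2@9, authorship ...1.....2
After op 3 (delete): buffer="taxzzugx" (len 8), cursors c1@2 c2@7, authorship ..1....2
After op 4 (insert('j')): buffer="tajxzzugjx" (len 10), cursors c1@3 c2@9, authorship ..11....22
After op 5 (insert('a')): buffer="tajaxzzugjax" (len 12), cursors c1@4 c2@11, authorship ..111....222
After op 6 (add_cursor(3)): buffer="tajaxzzugjax" (len 12), cursors c3@3 c1@4 c2@11, authorship ..111....222

Answer: tajaxzzugjax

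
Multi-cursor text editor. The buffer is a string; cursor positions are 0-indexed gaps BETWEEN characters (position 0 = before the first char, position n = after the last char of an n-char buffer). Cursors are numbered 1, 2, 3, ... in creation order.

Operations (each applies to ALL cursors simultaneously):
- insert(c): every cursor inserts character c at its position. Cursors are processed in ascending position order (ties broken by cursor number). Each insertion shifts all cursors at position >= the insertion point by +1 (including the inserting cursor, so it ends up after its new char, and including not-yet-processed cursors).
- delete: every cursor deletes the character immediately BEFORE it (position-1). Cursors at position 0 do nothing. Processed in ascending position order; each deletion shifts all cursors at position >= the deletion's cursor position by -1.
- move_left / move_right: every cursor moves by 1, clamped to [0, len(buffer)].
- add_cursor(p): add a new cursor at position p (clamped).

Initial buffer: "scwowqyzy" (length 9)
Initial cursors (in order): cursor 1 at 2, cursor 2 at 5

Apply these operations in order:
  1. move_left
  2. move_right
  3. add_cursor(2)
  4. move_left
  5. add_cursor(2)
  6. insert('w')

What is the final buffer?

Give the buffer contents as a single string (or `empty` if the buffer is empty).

Answer: swwcwwowwqyzy

Derivation:
After op 1 (move_left): buffer="scwowqyzy" (len 9), cursors c1@1 c2@4, authorship .........
After op 2 (move_right): buffer="scwowqyzy" (len 9), cursors c1@2 c2@5, authorship .........
After op 3 (add_cursor(2)): buffer="scwowqyzy" (len 9), cursors c1@2 c3@2 c2@5, authorship .........
After op 4 (move_left): buffer="scwowqyzy" (len 9), cursors c1@1 c3@1 c2@4, authorship .........
After op 5 (add_cursor(2)): buffer="scwowqyzy" (len 9), cursors c1@1 c3@1 c4@2 c2@4, authorship .........
After op 6 (insert('w')): buffer="swwcwwowwqyzy" (len 13), cursors c1@3 c3@3 c4@5 c2@8, authorship .13.4..2.....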